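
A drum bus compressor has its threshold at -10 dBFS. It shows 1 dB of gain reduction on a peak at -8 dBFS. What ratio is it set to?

Input overshoot = -8 − (-10) = 2 dB.
Output overshoot = 2 − 1 = 1 dB.
Ratio = input overshoot / output overshoot = 2 / 1 = 2.

2:1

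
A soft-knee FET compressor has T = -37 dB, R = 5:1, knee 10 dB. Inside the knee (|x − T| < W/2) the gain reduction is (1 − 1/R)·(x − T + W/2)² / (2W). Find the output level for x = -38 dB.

-38.64 dB

x − T + W/2 = -38 − (-37) + 5 = 4.
GR = (1 − 1/5) × 4² / 20 = 0.8 × 16 / 20 = 0.64 dB.
Output = -38 − 0.64 = -38.64 dB.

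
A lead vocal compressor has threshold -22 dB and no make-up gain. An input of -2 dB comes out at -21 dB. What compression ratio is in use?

20:1

Input overshoot = -2 − (-22) = 20 dB; output overshoot = -21 − (-22) = 1 dB.
Ratio = 20 / 1 = 20.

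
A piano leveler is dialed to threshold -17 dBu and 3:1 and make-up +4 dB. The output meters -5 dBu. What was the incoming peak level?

7 dBu

Before make-up, the level was -5 − 4 = -9 dBu.
The compressed level sits -9 − (-17) = 8 dB over threshold.
Before 3:1 compression the overshoot was 8 × 3 = 24 dB, so input = -17 + 24 = 7 dBu.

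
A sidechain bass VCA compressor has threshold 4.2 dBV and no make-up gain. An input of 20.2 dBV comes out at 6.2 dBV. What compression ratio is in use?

8:1

Input overshoot = 20.2 − 4.2 = 16 dB; output overshoot = 6.2 − 4.2 = 2 dB.
Ratio = 16 / 2 = 8.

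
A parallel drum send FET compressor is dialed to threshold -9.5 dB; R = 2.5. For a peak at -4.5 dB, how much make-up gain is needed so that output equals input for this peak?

The peak compresses to -9.5 + 5/2.5 = -7.5 dB.
To reach -4.5 dB requires -4.5 − (-7.5) = 3 dB of make-up.

3 dB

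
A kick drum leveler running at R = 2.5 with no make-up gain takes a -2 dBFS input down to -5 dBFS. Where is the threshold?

-7 dBFS

Gain reduction = -2 − (-5) = 3 dB; output overshoot = GR / (R − 1) = 3 / 1.5 = 2 dB.
Threshold = output − output overshoot = -5 − 2 = -7 dBFS.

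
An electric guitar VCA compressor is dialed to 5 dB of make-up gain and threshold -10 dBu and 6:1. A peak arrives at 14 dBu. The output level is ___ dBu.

Overshoot: 14 − (-10) = 24 dB.
The 24 dB excess becomes 4 dB after 6:1 reduction.
So the level is -10 + 4 = -6 dBu; make-up adds 5 dB, giving -1 dBu.

-1 dBu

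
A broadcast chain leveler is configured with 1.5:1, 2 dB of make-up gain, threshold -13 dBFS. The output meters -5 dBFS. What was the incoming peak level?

Stripping the +2 dB make-up gives -7 dBFS at the gain stage.
Post-compression overshoot = -7 − (-13) = 6 dB.
Undo the ratio: input overshoot = 6 × 1.5 = 9 dB, giving input = -4 dBFS.

-4 dBFS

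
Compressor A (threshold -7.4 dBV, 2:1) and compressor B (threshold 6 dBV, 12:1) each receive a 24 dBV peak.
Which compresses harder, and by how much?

A: 31.4 dB over, compressed to 15.7 dB over, so 15.7 dB of GR.
B: 18 dB over, compressed to 1.5 dB over, so 16.5 dB of GR.
B reduces 0.8 dB more.

B, by 0.8 dB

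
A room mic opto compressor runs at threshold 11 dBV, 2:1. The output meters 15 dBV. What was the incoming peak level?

That's 4 dB above the 11 dBV threshold.
Before 2:1 compression the overshoot was 4 × 2 = 8 dB, so input = 11 + 8 = 19 dBV.

19 dBV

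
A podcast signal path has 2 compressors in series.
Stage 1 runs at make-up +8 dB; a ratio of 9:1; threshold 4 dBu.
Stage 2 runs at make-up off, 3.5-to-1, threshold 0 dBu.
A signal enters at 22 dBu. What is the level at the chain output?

Stage 1: 22 dBu is 18 dB over 4 dBu; at 9:1 that becomes 2 dB over, giving 6 dBu; +8 dB make-up → 14 dBu.
Stage 2: overshoot 14 dB → 14/3.5 = 4 dB → 4 dBu.

4 dBu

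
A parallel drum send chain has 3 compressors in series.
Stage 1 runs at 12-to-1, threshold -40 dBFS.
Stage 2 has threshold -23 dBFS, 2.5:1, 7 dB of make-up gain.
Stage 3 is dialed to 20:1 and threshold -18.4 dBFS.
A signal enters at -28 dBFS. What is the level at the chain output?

Stage 1: 12 dB above -40 dBFS, reduced 12:1 to 1 dB above → -39 dBFS.
Stage 2: below threshold (-39 ≤ -23); passes unchanged; make-up brings it to -32 dBFS.
Stage 3: -32 dBFS ≤ -18.4 dBFS, so stage 3 doesn't engage; output -32 dBFS.

-32 dBFS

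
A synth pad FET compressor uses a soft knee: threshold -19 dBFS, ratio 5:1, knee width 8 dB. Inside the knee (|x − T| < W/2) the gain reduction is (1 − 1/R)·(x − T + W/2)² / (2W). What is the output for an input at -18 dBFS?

-19.25 dBFS

x − T + W/2 = -18 − (-19) + 4 = 5.
GR = (1 − 1/5) × 5² / 16 = 0.8 × 25 / 16 = 1.25 dB.
Output = -18 − 1.25 = -19.25 dBFS.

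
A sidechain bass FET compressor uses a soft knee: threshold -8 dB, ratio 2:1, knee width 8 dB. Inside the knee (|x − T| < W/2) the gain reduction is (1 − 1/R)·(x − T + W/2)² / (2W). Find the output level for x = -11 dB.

x − T + W/2 = -11 − (-8) + 4 = 1.
GR = (1 − 1/2) × 1² / 16 = 0.5 × 1 / 16 = 0.03125 dB.
Output = -11 − 0.03125 = -11.03125 dB.

-11.03125 dB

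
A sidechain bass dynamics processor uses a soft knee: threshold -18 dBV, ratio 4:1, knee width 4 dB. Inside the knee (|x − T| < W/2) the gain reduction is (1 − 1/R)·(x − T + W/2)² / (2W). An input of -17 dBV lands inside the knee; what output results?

x − T + W/2 = -17 − (-18) + 2 = 3.
GR = (1 − 1/4) × 3² / 8 = 0.75 × 9 / 8 = 0.84375 dB.
Output = -17 − 0.84375 = -17.84375 dBV.

-17.84375 dBV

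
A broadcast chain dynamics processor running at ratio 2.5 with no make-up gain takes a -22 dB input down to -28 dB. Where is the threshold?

-32 dB

Gain reduction = -22 − (-28) = 6 dB; output overshoot = GR / (R − 1) = 6 / 1.5 = 4 dB.
Threshold = output − output overshoot = -28 − 4 = -32 dB.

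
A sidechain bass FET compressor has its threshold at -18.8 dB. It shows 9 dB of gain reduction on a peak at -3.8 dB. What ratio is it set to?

Input overshoot = -3.8 − (-18.8) = 15 dB.
Output overshoot = 15 − 9 = 6 dB.
Ratio = input overshoot / output overshoot = 15 / 6 = 2.5.

2.5:1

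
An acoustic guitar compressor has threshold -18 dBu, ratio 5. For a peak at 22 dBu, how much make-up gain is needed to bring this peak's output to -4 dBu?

6 dB

The peak compresses to -18 + 40/5 = -10 dBu.
To reach -4 dBu requires -4 − (-10) = 6 dB of make-up.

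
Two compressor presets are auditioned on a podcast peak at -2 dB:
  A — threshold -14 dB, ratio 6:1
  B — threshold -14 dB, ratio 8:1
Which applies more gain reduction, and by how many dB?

A: 12 dB over, compressed to 2 dB over, so 10 dB of GR.
B: 12 dB over, compressed to 1.5 dB over, so 10.5 dB of GR.
B applies 0.5 dB more gain reduction.

B, by 0.5 dB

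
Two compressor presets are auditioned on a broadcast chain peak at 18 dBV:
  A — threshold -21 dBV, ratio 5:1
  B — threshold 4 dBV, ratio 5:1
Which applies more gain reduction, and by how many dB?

A, by 20 dB

A: overshoot 39 dB → output overshoot 7.8 dB → GR 31.2 dB.
B: overshoot 14 dB → output overshoot 2.8 dB → GR 11.2 dB.
A applies 20 dB more gain reduction.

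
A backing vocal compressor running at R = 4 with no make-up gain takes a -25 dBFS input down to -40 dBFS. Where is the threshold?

Input is 20 dB above T (since output overshoot × R = input overshoot: (-40 − T)·4 = -25 − T gives T = -45 dBFS).
Check: -45 + (-25 − (-45))/4 = -45 + 5 = -40 dBFS. ✓

-45 dBFS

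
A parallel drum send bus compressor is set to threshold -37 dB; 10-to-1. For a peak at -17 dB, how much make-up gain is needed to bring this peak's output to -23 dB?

12 dB

The peak compresses to -37 + 20/10 = -35 dB.
To reach -23 dB requires -23 − (-35) = 12 dB of make-up.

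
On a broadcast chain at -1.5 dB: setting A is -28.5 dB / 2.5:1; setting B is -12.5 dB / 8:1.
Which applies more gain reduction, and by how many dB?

A: GR = 27 − 27/2.5 = 16.2 dB.
B: GR = 11 − 11/8 = 9.625 dB.
Difference: 6.575 dB in favour of A.

A, by 6.575 dB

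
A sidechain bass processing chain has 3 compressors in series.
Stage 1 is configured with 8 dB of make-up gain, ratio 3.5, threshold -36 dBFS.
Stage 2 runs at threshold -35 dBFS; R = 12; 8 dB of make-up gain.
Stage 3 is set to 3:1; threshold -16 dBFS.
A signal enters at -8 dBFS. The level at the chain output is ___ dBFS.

-25.75 dBFS

Stage 1: overshoot 28 dB → 28/3.5 = 8 dB → -28 dBFS; +8 dB make-up → -20 dBFS.
Stage 2: overshoot 15 dB → 15/12 = 1.25 dB → -33.75 dBFS; +8 dB make-up → -25.75 dBFS.
Stage 3: -25.75 dBFS is at or below the -16 dBFS threshold — no compression; output -25.75 dBFS.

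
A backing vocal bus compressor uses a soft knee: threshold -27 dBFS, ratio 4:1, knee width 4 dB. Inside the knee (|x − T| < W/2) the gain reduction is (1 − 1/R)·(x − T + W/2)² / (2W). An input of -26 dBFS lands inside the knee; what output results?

-26.84375 dBFS

x − T + W/2 = -26 − (-27) + 2 = 3.
GR = (1 − 1/4) × 3² / 8 = 0.75 × 9 / 8 = 0.84375 dB.
Output = -26 − 0.84375 = -26.84375 dBFS.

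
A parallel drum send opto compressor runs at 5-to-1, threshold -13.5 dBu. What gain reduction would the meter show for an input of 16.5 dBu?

16.5 dBu exceeds the threshold by 30 dB.
At 5:1, output sits 30/5 = 6 dB above threshold.
So the signal is attenuated by 30 − 6 = 24 dB.

24 dB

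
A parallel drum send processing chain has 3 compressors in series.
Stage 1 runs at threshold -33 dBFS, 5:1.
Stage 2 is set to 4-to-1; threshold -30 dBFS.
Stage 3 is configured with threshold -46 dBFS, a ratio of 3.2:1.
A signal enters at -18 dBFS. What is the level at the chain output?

-41 dBFS

Stage 1: overshoot 15 dB → 15/5 = 3 dB → -30 dBFS.
Stage 2: -30 dBFS is at or below the -30 dBFS threshold — no compression; output -30 dBFS.
Stage 3: -30 dBFS is 16 dB over -46 dBFS; at 3.2:1 that becomes 5 dB over, giving -41 dBFS.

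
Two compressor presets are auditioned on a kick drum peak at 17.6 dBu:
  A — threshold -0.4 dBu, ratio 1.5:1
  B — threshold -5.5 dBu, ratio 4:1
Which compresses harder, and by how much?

B, by 11.325 dB

A: GR = 18 − 18/1.5 = 6 dB.
B: GR = 23.1 − 23.1/4 = 17.325 dB.
B reduces 11.325 dB more.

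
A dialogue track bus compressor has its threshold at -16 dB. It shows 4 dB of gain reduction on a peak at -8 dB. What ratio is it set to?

2:1

Input overshoot = -8 − (-16) = 8 dB.
Output overshoot = 8 − 4 = 4 dB.
Ratio = input overshoot / output overshoot = 8 / 4 = 2.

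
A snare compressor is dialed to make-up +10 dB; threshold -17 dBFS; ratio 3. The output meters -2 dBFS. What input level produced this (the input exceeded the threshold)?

Stripping the +10 dB make-up gives -12 dBFS at the gain stage.
That's 5 dB above the -17 dBFS threshold.
Input overshoot = R × output overshoot = 15 dB → input = -17 + 15 = -2 dBFS.

-2 dBFS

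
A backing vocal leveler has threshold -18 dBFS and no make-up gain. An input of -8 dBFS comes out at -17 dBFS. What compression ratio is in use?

Input overshoot = -8 − (-18) = 10 dB; output overshoot = -17 − (-18) = 1 dB.
Ratio = 10 / 1 = 10.

10:1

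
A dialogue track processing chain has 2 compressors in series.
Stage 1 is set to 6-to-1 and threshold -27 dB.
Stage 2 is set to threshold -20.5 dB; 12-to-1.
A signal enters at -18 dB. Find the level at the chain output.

Stage 1: 9 dB above -27 dB, reduced 6:1 to 1.5 dB above → -25.5 dB.
Stage 2: -25.5 dB is at or below the -20.5 dB threshold — no compression; output -25.5 dB.

-25.5 dB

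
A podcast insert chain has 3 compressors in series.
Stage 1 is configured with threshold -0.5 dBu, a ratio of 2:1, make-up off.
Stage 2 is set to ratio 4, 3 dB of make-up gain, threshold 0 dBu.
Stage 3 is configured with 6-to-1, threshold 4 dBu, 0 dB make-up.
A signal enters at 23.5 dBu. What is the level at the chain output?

4.3125 dBu

Stage 1: 24 dB above -0.5 dBu, reduced 2:1 to 12 dB above → 11.5 dBu.
Stage 2: overshoot 11.5 dB → 11.5/4 = 2.875 dB → 2.875 dBu; +3 dB make-up → 5.875 dBu.
Stage 3: 5.875 dBu is 1.875 dB over 4 dBu; at 6:1 that becomes 0.3125 dB over, giving 4.3125 dBu.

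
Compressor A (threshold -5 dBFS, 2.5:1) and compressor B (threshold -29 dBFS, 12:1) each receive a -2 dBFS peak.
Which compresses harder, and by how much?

A: 3 dB over, compressed to 1.2 dB over, so 1.8 dB of GR.
B: 27 dB over, compressed to 2.25 dB over, so 24.75 dB of GR.
B reduces 22.95 dB more.

B, by 22.95 dB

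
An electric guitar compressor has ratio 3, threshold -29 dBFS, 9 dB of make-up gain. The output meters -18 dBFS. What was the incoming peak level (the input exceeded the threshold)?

Remove make-up: -18 − 9 = -27 dBFS.
Post-compression overshoot = -27 − (-29) = 2 dB.
Undo the ratio: input overshoot = 2 × 3 = 6 dB, giving input = -23 dBFS.

-23 dBFS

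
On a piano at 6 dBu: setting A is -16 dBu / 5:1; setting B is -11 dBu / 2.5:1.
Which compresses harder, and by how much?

A, by 7.4 dB

A: GR = 22 − 22/5 = 17.6 dB.
B: GR = 17 − 17/2.5 = 10.2 dB.
Difference: 7.4 dB in favour of A.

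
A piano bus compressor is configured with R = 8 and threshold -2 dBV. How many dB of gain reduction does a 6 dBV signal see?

7 dB

The signal is 8 dB above threshold.
After 8:1 compression the overshoot becomes 8/8 = 1 dB.
Gain reduction = 8 − 1 = 7 dB.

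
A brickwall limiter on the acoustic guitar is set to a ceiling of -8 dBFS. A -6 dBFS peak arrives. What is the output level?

-8 dBFS

At ∞:1, everything above -8 dBFS is held at the ceiling.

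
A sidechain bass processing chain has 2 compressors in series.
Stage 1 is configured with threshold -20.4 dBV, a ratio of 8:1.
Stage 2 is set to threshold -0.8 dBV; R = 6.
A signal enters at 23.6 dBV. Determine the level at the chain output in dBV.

-14.9 dBV

Stage 1: overshoot 44 dB → 44/8 = 5.5 dB → -14.9 dBV.
Stage 2: -14.9 dBV is at or below the -0.8 dBV threshold — no compression; output -14.9 dBV.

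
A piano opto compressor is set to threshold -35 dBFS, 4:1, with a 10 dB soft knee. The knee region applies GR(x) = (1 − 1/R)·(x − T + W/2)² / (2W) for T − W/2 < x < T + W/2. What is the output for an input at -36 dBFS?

-36.6 dBFS

x − T + W/2 = -36 − (-35) + 5 = 4.
GR = (1 − 1/4) × 4² / 20 = 0.75 × 16 / 20 = 0.6 dB.
Output = -36 − 0.6 = -36.6 dBFS.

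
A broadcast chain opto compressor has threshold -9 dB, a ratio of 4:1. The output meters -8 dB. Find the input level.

That's 1 dB above the -9 dB threshold.
Input overshoot = R × output overshoot = 4 dB → input = -9 + 4 = -5 dB.

-5 dB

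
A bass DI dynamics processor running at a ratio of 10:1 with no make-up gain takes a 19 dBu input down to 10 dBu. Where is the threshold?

9 dBu

Let T be the threshold. Output overshoot = (input overshoot)/R, so 10 − T = (19 − T)/10.
10·(10 − T) = 19 − T → 9·T = 100 − 19 = 81.
T = 81/9 = 9 dBu.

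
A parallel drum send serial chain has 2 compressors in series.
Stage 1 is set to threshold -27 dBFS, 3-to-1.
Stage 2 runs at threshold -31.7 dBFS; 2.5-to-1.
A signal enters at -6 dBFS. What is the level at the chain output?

-27.02 dBFS

Stage 1: overshoot 21 dB → 21/3 = 7 dB → -20 dBFS.
Stage 2: -20 dBFS is 11.7 dB over -31.7 dBFS; at 2.5:1 that becomes 4.68 dB over, giving -27.02 dBFS.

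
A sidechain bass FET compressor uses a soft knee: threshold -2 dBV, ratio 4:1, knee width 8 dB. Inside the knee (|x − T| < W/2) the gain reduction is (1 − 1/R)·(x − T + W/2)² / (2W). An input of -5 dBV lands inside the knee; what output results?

-5.046875 dBV

x − T + W/2 = -5 − (-2) + 4 = 1.
GR = (1 − 1/4) × 1² / 16 = 0.75 × 1 / 16 = 0.046875 dB.
Output = -5 − 0.046875 = -5.046875 dBV.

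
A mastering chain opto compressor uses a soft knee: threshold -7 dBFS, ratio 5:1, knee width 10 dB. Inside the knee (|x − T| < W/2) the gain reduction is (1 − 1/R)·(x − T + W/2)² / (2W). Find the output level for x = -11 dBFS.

x − T + W/2 = -11 − (-7) + 5 = 1.
GR = (1 − 1/5) × 1² / 20 = 0.8 × 1 / 20 = 0.04 dB.
Output = -11 − 0.04 = -11.04 dBFS.

-11.04 dBFS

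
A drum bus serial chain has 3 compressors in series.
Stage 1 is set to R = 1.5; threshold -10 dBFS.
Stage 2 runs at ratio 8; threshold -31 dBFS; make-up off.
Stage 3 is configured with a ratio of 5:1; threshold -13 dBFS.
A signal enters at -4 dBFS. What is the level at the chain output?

-27.875 dBFS

Stage 1: overshoot 6 dB → 6/1.5 = 4 dB → -6 dBFS.
Stage 2: -6 dBFS is 25 dB over -31 dBFS; at 8:1 that becomes 3.125 dB over, giving -27.875 dBFS.
Stage 3: below threshold (-27.875 ≤ -13); passes unchanged; output -27.875 dBFS.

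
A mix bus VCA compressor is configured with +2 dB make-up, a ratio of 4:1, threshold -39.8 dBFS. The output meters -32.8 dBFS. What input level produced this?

-19.8 dBFS

Stripping the +2 dB make-up gives -34.8 dBFS at the gain stage.
Post-compression overshoot = -34.8 − (-39.8) = 5 dB.
Before 4:1 compression the overshoot was 5 × 4 = 20 dB, so input = -39.8 + 20 = -19.8 dBFS.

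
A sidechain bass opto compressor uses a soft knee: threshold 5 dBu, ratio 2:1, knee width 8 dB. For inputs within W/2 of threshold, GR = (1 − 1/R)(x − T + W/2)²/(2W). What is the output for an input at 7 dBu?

x − T + W/2 = 7 − 5 + 4 = 6.
GR = (1 − 1/2) × 6² / 16 = 0.5 × 36 / 16 = 1.125 dB.
Output = 7 − 1.125 = 5.875 dBu.

5.875 dBu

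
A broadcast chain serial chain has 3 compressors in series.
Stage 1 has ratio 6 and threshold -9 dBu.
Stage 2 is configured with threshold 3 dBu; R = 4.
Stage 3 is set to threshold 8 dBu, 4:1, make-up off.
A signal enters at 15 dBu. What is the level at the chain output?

-5 dBu

Stage 1: 15 dBu is 24 dB over -9 dBu; at 6:1 that becomes 4 dB over, giving -5 dBu.
Stage 2: below threshold (-5 ≤ 3); passes unchanged; output -5 dBu.
Stage 3: -5 dBu is at or below the 8 dBu threshold — no compression; output -5 dBu.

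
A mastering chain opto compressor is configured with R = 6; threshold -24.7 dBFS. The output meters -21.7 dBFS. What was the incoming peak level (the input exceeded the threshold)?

-6.7 dBFS

Post-compression overshoot = -21.7 − (-24.7) = 3 dB.
Before 6:1 compression the overshoot was 3 × 6 = 18 dB, so input = -24.7 + 18 = -6.7 dBFS.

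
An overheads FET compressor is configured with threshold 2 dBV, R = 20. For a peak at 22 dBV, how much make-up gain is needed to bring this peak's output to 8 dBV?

The peak compresses to 2 + 20/20 = 3 dBV.
To reach 8 dBV requires 8 − 3 = 5 dB of make-up.

5 dB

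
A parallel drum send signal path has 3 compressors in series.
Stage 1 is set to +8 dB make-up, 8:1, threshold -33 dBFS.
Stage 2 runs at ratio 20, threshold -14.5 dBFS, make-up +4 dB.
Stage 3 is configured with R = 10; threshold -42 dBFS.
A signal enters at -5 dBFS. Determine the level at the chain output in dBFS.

Stage 1: overshoot 28 dB → 28/8 = 3.5 dB → -29.5 dBFS; +8 dB make-up → -21.5 dBFS.
Stage 2: -21.5 dBFS is at or below the -14.5 dBFS threshold — no compression; make-up brings it to -17.5 dBFS.
Stage 3: overshoot 24.5 dB → 24.5/10 = 2.45 dB → -39.55 dBFS.

-39.55 dBFS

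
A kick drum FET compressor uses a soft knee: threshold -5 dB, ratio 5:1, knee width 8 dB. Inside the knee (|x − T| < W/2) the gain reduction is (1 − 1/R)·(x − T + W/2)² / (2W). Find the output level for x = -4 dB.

-5.25 dB

x − T + W/2 = -4 − (-5) + 4 = 5.
GR = (1 − 1/5) × 5² / 16 = 0.8 × 25 / 16 = 1.25 dB.
Output = -4 − 1.25 = -5.25 dB.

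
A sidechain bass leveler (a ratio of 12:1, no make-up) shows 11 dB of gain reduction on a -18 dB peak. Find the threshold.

-30 dB

Let T be the threshold. Output overshoot = (input overshoot)/R, so -29 − T = (-18 − T)/12.
12·(-29 − T) = -18 − T → 11·T = -348 − (-18) = -330.
T = -330/11 = -30 dB.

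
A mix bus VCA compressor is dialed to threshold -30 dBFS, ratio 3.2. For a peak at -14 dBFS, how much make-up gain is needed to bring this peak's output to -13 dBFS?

12 dB

Without make-up, output = threshold + overshoot/3.2 = -30 + 5 = -25 dBFS.
Gap to target: 12 dB.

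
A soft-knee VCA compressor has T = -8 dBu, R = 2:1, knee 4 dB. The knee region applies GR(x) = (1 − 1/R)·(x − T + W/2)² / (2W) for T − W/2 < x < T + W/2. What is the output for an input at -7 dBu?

x − T + W/2 = -7 − (-8) + 2 = 3.
GR = (1 − 1/2) × 3² / 8 = 0.5 × 9 / 8 = 0.5625 dB.
Output = -7 − 0.5625 = -7.5625 dBu.

-7.5625 dBu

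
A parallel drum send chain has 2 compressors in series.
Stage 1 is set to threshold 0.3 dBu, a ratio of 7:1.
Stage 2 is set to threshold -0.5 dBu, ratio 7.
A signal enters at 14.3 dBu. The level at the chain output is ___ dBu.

Stage 1: overshoot 14 dB → 14/7 = 2 dB → 2.3 dBu.
Stage 2: 2.3 dBu is 2.8 dB over -0.5 dBu; at 7:1 that becomes 0.4 dB over, giving -0.1 dBu.

-0.1 dBu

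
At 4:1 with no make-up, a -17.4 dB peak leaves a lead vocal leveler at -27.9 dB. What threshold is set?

Gain reduction = -17.4 − (-27.9) = 10.5 dB; output overshoot = GR / (R − 1) = 10.5 / 3 = 3.5 dB.
Threshold = output − output overshoot = -27.9 − 3.5 = -31.4 dB.

-31.4 dB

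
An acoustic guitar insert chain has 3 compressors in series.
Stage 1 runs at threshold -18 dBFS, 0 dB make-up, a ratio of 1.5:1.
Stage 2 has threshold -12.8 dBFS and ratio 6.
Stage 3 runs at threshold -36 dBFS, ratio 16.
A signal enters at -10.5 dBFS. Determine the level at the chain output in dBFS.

Stage 1: -10.5 dBFS is 7.5 dB over -18 dBFS; at 1.5:1 that becomes 5 dB over, giving -13 dBFS.
Stage 2: -13 dBFS is at or below the -12.8 dBFS threshold — no compression; output -13 dBFS.
Stage 3: overshoot 23 dB → 23/16 = 1.4375 dB → -34.5625 dBFS.

-34.5625 dBFS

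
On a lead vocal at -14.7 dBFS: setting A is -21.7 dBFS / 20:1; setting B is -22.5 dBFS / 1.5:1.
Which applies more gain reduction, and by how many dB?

A: GR = 7 − 7/20 = 6.65 dB.
B: GR = 7.8 − 7.8/1.5 = 2.6 dB.
A reduces 4.05 dB more.

A, by 4.05 dB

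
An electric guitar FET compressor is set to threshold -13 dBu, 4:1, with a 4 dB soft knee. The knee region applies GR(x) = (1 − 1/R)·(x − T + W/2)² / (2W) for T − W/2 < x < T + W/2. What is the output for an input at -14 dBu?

-14.09375 dBu

x − T + W/2 = -14 − (-13) + 2 = 1.
GR = (1 − 1/4) × 1² / 8 = 0.75 × 1 / 8 = 0.09375 dB.
Output = -14 − 0.09375 = -14.09375 dBu.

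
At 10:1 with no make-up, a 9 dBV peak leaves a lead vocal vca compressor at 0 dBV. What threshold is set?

-1 dBV

Input is 10 dB above T (since output overshoot × R = input overshoot: (0 − T)·10 = 9 − T gives T = -1 dBV).
Check: -1 + (9 − (-1))/10 = -1 + 1 = 0 dBV. ✓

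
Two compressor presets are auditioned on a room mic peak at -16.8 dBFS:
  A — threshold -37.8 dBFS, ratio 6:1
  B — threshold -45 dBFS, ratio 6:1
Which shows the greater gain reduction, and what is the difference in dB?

A: overshoot 21 dB → output overshoot 3.5 dB → GR 17.5 dB.
B: overshoot 28.2 dB → output overshoot 4.7 dB → GR 23.5 dB.
B applies 6 dB more gain reduction.

B, by 6 dB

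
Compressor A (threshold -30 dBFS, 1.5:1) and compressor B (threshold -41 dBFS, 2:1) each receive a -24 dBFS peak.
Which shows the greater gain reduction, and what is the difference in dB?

B, by 6.5 dB

A: 6 dB over, compressed to 4 dB over, so 2 dB of GR.
B: 17 dB over, compressed to 8.5 dB over, so 8.5 dB of GR.
Difference: 6.5 dB in favour of B.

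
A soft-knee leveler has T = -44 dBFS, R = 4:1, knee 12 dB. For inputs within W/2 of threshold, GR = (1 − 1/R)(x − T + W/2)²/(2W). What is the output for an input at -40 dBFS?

-43.125 dBFS

x − T + W/2 = -40 − (-44) + 6 = 10.
GR = (1 − 1/4) × 10² / 24 = 0.75 × 100 / 24 = 3.125 dB.
Output = -40 − 3.125 = -43.125 dBFS.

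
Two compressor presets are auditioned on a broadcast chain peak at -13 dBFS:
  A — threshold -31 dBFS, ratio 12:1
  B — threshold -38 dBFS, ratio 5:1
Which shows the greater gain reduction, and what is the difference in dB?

B, by 3.5 dB

A: 18 dB over, compressed to 1.5 dB over, so 16.5 dB of GR.
B: 25 dB over, compressed to 5 dB over, so 20 dB of GR.
B applies 3.5 dB more gain reduction.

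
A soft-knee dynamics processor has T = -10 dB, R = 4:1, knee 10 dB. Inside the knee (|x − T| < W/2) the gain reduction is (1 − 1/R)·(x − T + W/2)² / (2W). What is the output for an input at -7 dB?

-9.4 dB

x − T + W/2 = -7 − (-10) + 5 = 8.
GR = (1 − 1/4) × 8² / 20 = 0.75 × 64 / 20 = 2.4 dB.
Output = -7 − 2.4 = -9.4 dB.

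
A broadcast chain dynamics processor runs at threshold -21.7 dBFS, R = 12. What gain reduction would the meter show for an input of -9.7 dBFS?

11 dB

The signal is 12 dB above threshold.
At 12:1, output sits 12/12 = 1 dB above threshold.
So the signal is attenuated by 12 − 1 = 11 dB.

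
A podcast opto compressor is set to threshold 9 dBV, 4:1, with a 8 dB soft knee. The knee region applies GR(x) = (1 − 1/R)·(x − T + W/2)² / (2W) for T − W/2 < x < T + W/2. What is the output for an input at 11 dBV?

x − T + W/2 = 11 − 9 + 4 = 6.
GR = (1 − 1/4) × 6² / 16 = 0.75 × 36 / 16 = 1.6875 dB.
Output = 11 − 1.6875 = 9.3125 dBV.

9.3125 dBV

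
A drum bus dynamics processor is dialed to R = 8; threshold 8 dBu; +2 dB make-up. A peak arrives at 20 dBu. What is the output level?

11.5 dBu

20 dBu sits 12 dB over threshold.
8:1 compression reduces that to 12/8 = 1.5 dB over.
Output = 8 + 1.5 = 9.5 dBu; make-up adds 2 dB, giving 11.5 dBu.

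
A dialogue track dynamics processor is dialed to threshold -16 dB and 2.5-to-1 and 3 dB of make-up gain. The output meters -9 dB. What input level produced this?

-6 dB

Before make-up, the level was -9 − 3 = -12 dB.
The compressed level sits -12 − (-16) = 4 dB over threshold.
Before 2.5:1 compression the overshoot was 4 × 2.5 = 10 dB, so input = -16 + 10 = -6 dB.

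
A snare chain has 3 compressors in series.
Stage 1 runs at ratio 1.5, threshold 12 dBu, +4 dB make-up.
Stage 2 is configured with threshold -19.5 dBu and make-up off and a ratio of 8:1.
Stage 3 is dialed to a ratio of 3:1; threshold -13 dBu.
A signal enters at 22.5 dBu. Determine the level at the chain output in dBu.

Stage 1: 10.5 dB above 12 dBu, reduced 1.5:1 to 7 dB above → 19 dBu; +4 dB make-up → 23 dBu.
Stage 2: overshoot 42.5 dB → 42.5/8 = 5.3125 dB → -14.1875 dBu.
Stage 3: below threshold (-14.1875 ≤ -13); passes unchanged; output -14.1875 dBu.

-14.1875 dBu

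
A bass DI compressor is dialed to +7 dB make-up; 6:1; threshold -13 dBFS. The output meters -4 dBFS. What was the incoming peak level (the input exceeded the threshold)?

Stripping the +7 dB make-up gives -11 dBFS at the gain stage.
The compressed level sits -11 − (-13) = 2 dB over threshold.
Before 6:1 compression the overshoot was 2 × 6 = 12 dB, so input = -13 + 12 = -1 dBFS.

-1 dBFS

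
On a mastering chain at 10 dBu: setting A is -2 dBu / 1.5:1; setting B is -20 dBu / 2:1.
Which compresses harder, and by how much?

B, by 11 dB

A: overshoot 12 dB → output overshoot 8 dB → GR 4 dB.
B: overshoot 30 dB → output overshoot 15 dB → GR 15 dB.
Difference: 11 dB in favour of B.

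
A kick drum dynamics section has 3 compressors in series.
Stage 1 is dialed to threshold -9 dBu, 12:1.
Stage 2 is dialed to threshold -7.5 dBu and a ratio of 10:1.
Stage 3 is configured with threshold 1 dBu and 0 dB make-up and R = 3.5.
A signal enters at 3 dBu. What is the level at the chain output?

Stage 1: 3 dBu is 12 dB over -9 dBu; at 12:1 that becomes 1 dB over, giving -8 dBu.
Stage 2: -8 dBu ≤ -7.5 dBu, so stage 2 doesn't engage; output -8 dBu.
Stage 3: below threshold (-8 ≤ 1); passes unchanged; output -8 dBu.

-8 dBu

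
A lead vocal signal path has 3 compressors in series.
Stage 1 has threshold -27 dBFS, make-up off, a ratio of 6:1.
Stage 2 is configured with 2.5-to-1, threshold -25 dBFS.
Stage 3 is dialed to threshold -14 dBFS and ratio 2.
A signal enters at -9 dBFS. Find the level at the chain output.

Stage 1: 18 dB above -27 dBFS, reduced 6:1 to 3 dB above → -24 dBFS.
Stage 2: 1 dB above -25 dBFS, reduced 2.5:1 to 0.4 dB above → -24.6 dBFS.
Stage 3: below threshold (-24.6 ≤ -14); passes unchanged; output -24.6 dBFS.

-24.6 dBFS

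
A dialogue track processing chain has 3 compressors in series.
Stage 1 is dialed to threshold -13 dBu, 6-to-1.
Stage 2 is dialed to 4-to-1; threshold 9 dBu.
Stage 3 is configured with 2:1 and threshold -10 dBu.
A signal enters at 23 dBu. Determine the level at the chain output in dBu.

-8.5 dBu

Stage 1: 36 dB above -13 dBu, reduced 6:1 to 6 dB above → -7 dBu.
Stage 2: -7 dBu ≤ 9 dBu, so stage 2 doesn't engage; output -7 dBu.
Stage 3: -7 dBu is 3 dB over -10 dBu; at 2:1 that becomes 1.5 dB over, giving -8.5 dBu.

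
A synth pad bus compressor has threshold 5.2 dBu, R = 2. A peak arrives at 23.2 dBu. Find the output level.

14.2 dBu

23.2 dBu sits 18 dB over threshold.
At 2:1 the overshoot is divided by 2, leaving 9 dB above threshold.
So the level is 5.2 + 9 = 14.2 dBu.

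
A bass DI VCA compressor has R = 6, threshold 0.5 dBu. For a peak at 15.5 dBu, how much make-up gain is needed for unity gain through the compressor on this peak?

The peak compresses to 0.5 + 15/6 = 3 dBu.
To reach 15.5 dBu requires 15.5 − 3 = 12.5 dB of make-up.

12.5 dB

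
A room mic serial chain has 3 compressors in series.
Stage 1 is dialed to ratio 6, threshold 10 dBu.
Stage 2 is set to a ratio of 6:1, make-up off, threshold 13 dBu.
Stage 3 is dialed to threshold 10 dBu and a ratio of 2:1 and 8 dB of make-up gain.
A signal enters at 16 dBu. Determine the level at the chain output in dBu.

18.5 dBu

Stage 1: 6 dB above 10 dBu, reduced 6:1 to 1 dB above → 11 dBu.
Stage 2: 11 dBu is at or below the 13 dBu threshold — no compression; output 11 dBu.
Stage 3: 11 dBu is 1 dB over 10 dBu; at 2:1 that becomes 0.5 dB over, giving 10.5 dBu; +8 dB make-up → 18.5 dBu.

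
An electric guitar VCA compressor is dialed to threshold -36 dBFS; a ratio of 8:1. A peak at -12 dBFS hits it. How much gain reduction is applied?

21 dB

The signal is 24 dB above threshold.
A 8:1 ratio leaves 3 dB of that excess.
So the signal is attenuated by 24 − 3 = 21 dB.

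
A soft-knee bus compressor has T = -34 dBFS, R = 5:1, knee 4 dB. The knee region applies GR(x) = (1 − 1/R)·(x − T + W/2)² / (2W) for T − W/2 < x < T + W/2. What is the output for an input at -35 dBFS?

x − T + W/2 = -35 − (-34) + 2 = 1.
GR = (1 − 1/5) × 1² / 8 = 0.8 × 1 / 8 = 0.1 dB.
Output = -35 − 0.1 = -35.1 dBFS.

-35.1 dBFS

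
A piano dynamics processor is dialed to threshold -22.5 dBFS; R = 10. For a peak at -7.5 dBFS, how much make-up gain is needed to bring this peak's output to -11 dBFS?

Without make-up, output = threshold + overshoot/10 = -22.5 + 1.5 = -21 dBFS.
Gap to target: 10 dB.

10 dB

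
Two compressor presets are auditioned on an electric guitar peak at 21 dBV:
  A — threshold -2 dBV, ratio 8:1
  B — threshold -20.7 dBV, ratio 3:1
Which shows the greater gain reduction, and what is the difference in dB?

B, by 7.675 dB

A: overshoot 23 dB → output overshoot 2.875 dB → GR 20.125 dB.
B: overshoot 41.7 dB → output overshoot 13.9 dB → GR 27.8 dB.
B applies 7.675 dB more gain reduction.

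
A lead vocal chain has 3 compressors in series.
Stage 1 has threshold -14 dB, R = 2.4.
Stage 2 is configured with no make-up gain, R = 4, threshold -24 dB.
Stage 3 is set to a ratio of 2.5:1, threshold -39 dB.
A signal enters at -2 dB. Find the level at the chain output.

Stage 1: 12 dB above -14 dB, reduced 2.4:1 to 5 dB above → -9 dB.
Stage 2: 15 dB above -24 dB, reduced 4:1 to 3.75 dB above → -20.25 dB.
Stage 3: overshoot 18.75 dB → 18.75/2.5 = 7.5 dB → -31.5 dB.

-31.5 dB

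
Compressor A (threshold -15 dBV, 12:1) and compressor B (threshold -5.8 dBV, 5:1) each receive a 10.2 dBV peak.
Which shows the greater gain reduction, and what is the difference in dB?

A, by 10.3 dB

A: overshoot 25.2 dB → output overshoot 2.1 dB → GR 23.1 dB.
B: overshoot 16 dB → output overshoot 3.2 dB → GR 12.8 dB.
A applies 10.3 dB more gain reduction.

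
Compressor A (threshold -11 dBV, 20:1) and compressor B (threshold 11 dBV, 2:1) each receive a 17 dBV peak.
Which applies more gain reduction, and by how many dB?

A: GR = 28 − 28/20 = 26.6 dB.
B: GR = 6 − 6/2 = 3 dB.
A applies 23.6 dB more gain reduction.

A, by 23.6 dB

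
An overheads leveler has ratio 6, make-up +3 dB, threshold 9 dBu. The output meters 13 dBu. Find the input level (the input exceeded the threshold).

Before make-up, the level was 13 − 3 = 10 dBu.
That's 1 dB above the 9 dBu threshold.
Input overshoot = R × output overshoot = 6 dB → input = 9 + 6 = 15 dBu.

15 dBu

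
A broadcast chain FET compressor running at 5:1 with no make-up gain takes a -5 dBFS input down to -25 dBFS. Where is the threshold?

-30 dBFS

Gain reduction = -5 − (-25) = 20 dB; output overshoot = GR / (R − 1) = 20 / 4 = 5 dB.
Threshold = output − output overshoot = -25 − 5 = -30 dBFS.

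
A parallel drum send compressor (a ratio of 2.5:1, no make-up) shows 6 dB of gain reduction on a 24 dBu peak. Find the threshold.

Let T be the threshold. Output overshoot = (input overshoot)/R, so 18 − T = (24 − T)/2.5.
2.5·(18 − T) = 24 − T → 1.5·T = 45 − 24 = 21.
T = 21/1.5 = 14 dBu.

14 dBu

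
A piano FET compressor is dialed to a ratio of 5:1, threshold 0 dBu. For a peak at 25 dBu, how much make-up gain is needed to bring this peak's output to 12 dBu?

Without make-up, output = threshold + overshoot/5 = 0 + 5 = 5 dBu.
Gap to target: 7 dB.

7 dB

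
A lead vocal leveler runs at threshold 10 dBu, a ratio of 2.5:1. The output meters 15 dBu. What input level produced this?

The compressed level sits 15 − 10 = 5 dB over threshold.
Input overshoot = R × output overshoot = 12.5 dB → input = 10 + 12.5 = 22.5 dBu.

22.5 dBu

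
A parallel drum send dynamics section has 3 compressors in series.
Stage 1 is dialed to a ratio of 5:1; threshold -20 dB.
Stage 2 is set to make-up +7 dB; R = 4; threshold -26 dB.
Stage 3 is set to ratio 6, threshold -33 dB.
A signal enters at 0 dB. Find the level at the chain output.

-30.25 dB

Stage 1: 0 dB is 20 dB over -20 dB; at 5:1 that becomes 4 dB over, giving -16 dB.
Stage 2: overshoot 10 dB → 10/4 = 2.5 dB → -23.5 dB; +7 dB make-up → -16.5 dB.
Stage 3: -16.5 dB is 16.5 dB over -33 dB; at 6:1 that becomes 2.75 dB over, giving -30.25 dB.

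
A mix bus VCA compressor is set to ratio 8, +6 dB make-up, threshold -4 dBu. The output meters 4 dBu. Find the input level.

Remove make-up: 4 − 6 = -2 dBu.
The compressed level sits -2 − (-4) = 2 dB over threshold.
Input overshoot = R × output overshoot = 16 dB → input = -4 + 16 = 12 dBu.

12 dBu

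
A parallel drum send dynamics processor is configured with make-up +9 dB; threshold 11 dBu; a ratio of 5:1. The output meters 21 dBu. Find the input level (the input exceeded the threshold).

Before make-up, the level was 21 − 9 = 12 dBu.
The compressed level sits 12 − 11 = 1 dB over threshold.
Input overshoot = R × output overshoot = 5 dB → input = 11 + 5 = 16 dBu.

16 dBu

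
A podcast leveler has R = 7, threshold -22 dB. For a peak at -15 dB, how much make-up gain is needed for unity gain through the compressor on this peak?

6 dB

Without make-up, output = threshold + overshoot/7 = -22 + 1 = -21 dB.
Gap to target: 6 dB.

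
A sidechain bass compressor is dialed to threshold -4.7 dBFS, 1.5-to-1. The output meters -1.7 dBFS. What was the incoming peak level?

-0.2 dBFS

Post-compression overshoot = -1.7 − (-4.7) = 3 dB.
Before 1.5:1 compression the overshoot was 3 × 1.5 = 4.5 dB, so input = -4.7 + 4.5 = -0.2 dBFS.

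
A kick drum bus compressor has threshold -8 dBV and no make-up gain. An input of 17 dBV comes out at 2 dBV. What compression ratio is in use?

2.5:1

Input overshoot = 17 − (-8) = 25 dB; output overshoot = 2 − (-8) = 10 dB.
Ratio = 25 / 10 = 2.5.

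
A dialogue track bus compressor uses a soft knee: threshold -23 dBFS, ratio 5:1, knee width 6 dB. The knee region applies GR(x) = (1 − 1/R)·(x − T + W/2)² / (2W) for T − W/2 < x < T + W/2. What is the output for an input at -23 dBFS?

x − T + W/2 = -23 − (-23) + 3 = 3.
GR = (1 − 1/5) × 3² / 12 = 0.8 × 9 / 12 = 0.6 dB.
Output = -23 − 0.6 = -23.6 dBFS.

-23.6 dBFS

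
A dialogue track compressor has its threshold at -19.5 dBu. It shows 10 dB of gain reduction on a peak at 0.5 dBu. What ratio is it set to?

2:1

Input overshoot = 0.5 − (-19.5) = 20 dB.
Output overshoot = 20 − 10 = 10 dB.
Ratio = input overshoot / output overshoot = 20 / 10 = 2.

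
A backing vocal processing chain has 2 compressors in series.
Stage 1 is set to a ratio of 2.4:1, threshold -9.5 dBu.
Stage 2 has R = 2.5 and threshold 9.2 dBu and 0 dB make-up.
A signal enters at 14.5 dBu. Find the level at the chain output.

Stage 1: overshoot 24 dB → 24/2.4 = 10 dB → 0.5 dBu.
Stage 2: 0.5 dBu ≤ 9.2 dBu, so stage 2 doesn't engage; output 0.5 dBu.

0.5 dBu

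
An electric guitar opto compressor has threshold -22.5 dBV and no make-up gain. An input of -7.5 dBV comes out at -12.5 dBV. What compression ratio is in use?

Input overshoot = -7.5 − (-22.5) = 15 dB; output overshoot = -12.5 − (-22.5) = 10 dB.
Ratio = 15 / 10 = 1.5.

1.5:1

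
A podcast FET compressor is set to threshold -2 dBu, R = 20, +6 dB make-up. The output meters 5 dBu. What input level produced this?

18 dBu

Remove make-up: 5 − 6 = -1 dBu.
Post-compression overshoot = -1 − (-2) = 1 dB.
Undo the ratio: input overshoot = 1 × 20 = 20 dB, giving input = 18 dBu.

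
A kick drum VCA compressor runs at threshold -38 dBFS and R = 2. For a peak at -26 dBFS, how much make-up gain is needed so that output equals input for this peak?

6 dB

Overshoot 12 dB → 12/2 = 6 dB after compression, so the compressed level is -38 + 6 = -32 dBFS.
Make-up = target − compressed = -26 − (-32) = 6 dB.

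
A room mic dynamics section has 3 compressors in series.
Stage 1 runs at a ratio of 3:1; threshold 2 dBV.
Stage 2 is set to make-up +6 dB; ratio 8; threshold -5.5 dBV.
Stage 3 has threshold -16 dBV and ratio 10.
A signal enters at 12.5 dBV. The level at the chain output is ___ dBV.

Stage 1: overshoot 10.5 dB → 10.5/3 = 3.5 dB → 5.5 dBV.
Stage 2: overshoot 11 dB → 11/8 = 1.375 dB → -4.125 dBV; +6 dB make-up → 1.875 dBV.
Stage 3: 1.875 dBV is 17.875 dB over -16 dBV; at 10:1 that becomes 1.7875 dB over, giving -14.2125 dBV.

-14.2125 dBV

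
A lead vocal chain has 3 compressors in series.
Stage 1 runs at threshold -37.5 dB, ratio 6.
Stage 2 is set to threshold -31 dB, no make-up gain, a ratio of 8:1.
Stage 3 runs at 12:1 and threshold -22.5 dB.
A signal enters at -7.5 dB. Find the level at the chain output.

Stage 1: 30 dB above -37.5 dB, reduced 6:1 to 5 dB above → -32.5 dB.
Stage 2: -32.5 dB is at or below the -31 dB threshold — no compression; output -32.5 dB.
Stage 3: -32.5 dB ≤ -22.5 dB, so stage 3 doesn't engage; output -32.5 dB.

-32.5 dB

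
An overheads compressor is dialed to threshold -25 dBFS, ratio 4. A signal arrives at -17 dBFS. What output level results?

-23 dBFS

Overshoot: -17 − (-25) = 8 dB.
The 8 dB excess becomes 2 dB after 4:1 reduction.
So the level is -25 + 2 = -23 dBFS.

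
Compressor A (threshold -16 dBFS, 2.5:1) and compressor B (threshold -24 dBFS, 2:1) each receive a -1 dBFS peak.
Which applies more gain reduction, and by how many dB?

B, by 2.5 dB

A: overshoot 15 dB → output overshoot 6 dB → GR 9 dB.
B: overshoot 23 dB → output overshoot 11.5 dB → GR 11.5 dB.
Difference: 2.5 dB in favour of B.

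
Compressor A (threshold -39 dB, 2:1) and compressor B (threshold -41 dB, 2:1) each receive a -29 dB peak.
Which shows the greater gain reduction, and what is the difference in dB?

A: overshoot 10 dB → output overshoot 5 dB → GR 5 dB.
B: overshoot 12 dB → output overshoot 6 dB → GR 6 dB.
B reduces 1 dB more.

B, by 1 dB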